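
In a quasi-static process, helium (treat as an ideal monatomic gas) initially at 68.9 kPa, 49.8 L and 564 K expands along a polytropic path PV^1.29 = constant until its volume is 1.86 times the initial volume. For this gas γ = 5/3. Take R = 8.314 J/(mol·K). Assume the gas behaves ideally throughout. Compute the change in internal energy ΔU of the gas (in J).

n = P₁V₁/(RT₁) = 68.9×49.8/(8.314×564) = 0.732 mol.
Polytropic n=1.29: T₂ = T₁(V₁/V₂)^(n−1) = 564×(0.538)^0.29 = 471 K; P₂ = P₁(V₁/V₂)^n = 30.9 kPa.
For an ideal gas ΔU = nCvΔT with Cv = (3/2)R = 12.5 J/(mol·K).
ΔU = 0.732×12.5×(471−564) = -848 J.

-848 J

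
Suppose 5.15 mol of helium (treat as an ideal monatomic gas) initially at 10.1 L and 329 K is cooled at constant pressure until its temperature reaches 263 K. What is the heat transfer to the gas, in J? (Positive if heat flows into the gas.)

P₁ = nRT₁/V₁ = 5.15×8.314×329/10.1 = 1390 kPa.
Isobaric: P stays 1390 kPa; V/T = const ⇒ T₂ = 263 K, V₂ = 8.07 L.
W = PΔV = 1390×(8.07−10.1) kPa·L = -2830 J.
ΔU = nCvΔT = 5.15×12.5×(263−329) = -4240 J.
Q = ΔU + W = nCpΔT = -7060 J.

-7060 J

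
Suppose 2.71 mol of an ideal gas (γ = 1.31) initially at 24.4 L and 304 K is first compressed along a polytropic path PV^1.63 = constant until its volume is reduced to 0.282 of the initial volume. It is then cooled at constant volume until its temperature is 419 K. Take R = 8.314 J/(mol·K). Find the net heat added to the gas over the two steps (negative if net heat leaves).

-4910 J

P₁ = nRT₁/V₁ = 2.71×8.314×304/24.4 = 281 kPa.
Step 1 — Polytropic n=1.63: T₂ = T₁(V₁/V₂)^(n−1) = 304×(3.55)^0.63 = 675 K; P₂ = P₁(V₁/V₂)^n = 2210 kPa.
W = (P₁V₁−P₂V₂)/(n−1) = (281×24.4−2210×6.88)/0.63 = -13300 J.
ΔU = nCvΔT = 2.71×26.8×(675−304) = 27000 J.
Q = ΔU + W = 13700 J.
State after step 1: P = 2210 kPa, V = 6.88 L, T = 675 K.
Step 2 — Isochoric: V stays 6.88 L; P/T = const ⇒ T₂ = 419 K, P₂ = 1370 kPa.
W = 0 (no volume change).
ΔU = nCvΔT = 2.71×26.8×(419−675) = -18600 J.
Q = ΔU = -18600 J.
Net over both steps: W = -13300 J, Q = -4910 J, ΔU = 8360 J.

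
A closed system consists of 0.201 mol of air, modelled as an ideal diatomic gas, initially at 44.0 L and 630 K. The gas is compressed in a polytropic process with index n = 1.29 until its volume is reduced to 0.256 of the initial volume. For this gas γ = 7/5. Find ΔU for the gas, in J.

1280 J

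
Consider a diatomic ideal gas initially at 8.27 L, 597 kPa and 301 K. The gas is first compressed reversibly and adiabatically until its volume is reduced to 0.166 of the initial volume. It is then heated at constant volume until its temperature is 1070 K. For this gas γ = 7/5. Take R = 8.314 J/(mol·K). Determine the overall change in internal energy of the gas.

31500 J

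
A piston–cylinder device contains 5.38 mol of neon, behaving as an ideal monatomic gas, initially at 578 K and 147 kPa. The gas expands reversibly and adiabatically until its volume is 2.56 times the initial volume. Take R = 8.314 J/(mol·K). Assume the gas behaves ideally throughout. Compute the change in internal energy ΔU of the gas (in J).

-18100 J

V₁ = nRT₁/P₁ = 5.38×8.314×578/147 = 176 L.
Adiabatic: TV^(γ−1) = const ⇒ T₂ = 578×(0.391)^0.667 = 309 K; PV^γ = const ⇒ P₂ = 30.7 kPa.
For an ideal gas ΔU = nCvΔT with Cv = (3/2)R = 12.5 J/(mol·K).
ΔU = 5.38×12.5×(309−578) = -18100 J.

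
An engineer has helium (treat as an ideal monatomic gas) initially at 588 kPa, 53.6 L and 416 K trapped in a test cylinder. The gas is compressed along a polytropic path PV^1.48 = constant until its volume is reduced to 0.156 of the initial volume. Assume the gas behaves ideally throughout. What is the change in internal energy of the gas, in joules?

68100 J

n = P₁V₁/(RT₁) = 588×53.6/(8.314×416) = 9.11 mol.
Polytropic n=1.48: T₂ = T₁(V₁/V₂)^(n−1) = 416×(6.41)^0.48 = 1010 K; P₂ = P₁(V₁/V₂)^n = 9200 kPa.
For an ideal gas ΔU = nCvΔT with Cv = (3/2)R = 12.5 J/(mol·K).
ΔU = 9.11×12.5×(1010−416) = 68100 J.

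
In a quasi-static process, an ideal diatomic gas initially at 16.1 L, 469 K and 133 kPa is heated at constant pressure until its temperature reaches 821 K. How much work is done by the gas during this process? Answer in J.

1610 J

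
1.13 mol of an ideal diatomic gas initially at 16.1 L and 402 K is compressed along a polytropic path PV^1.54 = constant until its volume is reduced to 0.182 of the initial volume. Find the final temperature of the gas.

1010 K

P₁ = nRT₁/V₁ = 1.13×8.314×402/16.1 = 235 kPa.
Polytropic n=1.54: T₂ = T₁(V₁/V₂)^(n−1) = 402×(5.49)^0.54 = 1010 K; P₂ = P₁(V₁/V₂)^n = 3230 kPa.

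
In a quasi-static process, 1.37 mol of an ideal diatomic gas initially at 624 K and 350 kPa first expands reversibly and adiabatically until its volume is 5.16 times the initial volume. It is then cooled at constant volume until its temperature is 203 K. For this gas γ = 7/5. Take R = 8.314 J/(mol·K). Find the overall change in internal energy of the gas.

-12000 J

V₁ = nRT₁/P₁ = 1.37×8.314×624/350 = 20.3 L.
Step 1 — Adiabatic: TV^(γ−1) = const ⇒ T₂ = 624×(0.194)^0.400 = 324 K; PV^γ = const ⇒ P₂ = 35.2 kPa.
ΔU = nCvΔT = 1.37×20.8×(324−624) = -8550 J.
Q = 0 for an adiabatic process, so W = −ΔU = 8550 J.
State after step 1: P = 35.2 kPa, V = 105 L, T = 324 K.
Step 2 — Isochoric: V stays 105 L; P/T = const ⇒ T₂ = 203 K, P₂ = 22.1 kPa.
W = 0 (no volume change).
ΔU = nCvΔT = 1.37×20.8×(203−324) = -3440 J.
Q = ΔU = -3440 J.
Net over both steps: W = 8550 J, Q = -3440 J, ΔU = -12000 J.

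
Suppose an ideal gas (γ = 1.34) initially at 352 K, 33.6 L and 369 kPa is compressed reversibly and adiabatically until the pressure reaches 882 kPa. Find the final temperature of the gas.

439 K

Adiabatic: T₂/T₁ = (P₂/P₁)^((γ−1)/γ) ⇒ T₂ = 352×(2.39)^0.254 = 439 K; V₂ = 17.5 L.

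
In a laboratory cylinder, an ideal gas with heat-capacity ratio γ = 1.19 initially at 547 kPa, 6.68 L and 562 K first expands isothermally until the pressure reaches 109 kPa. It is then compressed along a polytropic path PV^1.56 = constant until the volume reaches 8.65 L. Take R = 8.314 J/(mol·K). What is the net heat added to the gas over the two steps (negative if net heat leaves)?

20300 J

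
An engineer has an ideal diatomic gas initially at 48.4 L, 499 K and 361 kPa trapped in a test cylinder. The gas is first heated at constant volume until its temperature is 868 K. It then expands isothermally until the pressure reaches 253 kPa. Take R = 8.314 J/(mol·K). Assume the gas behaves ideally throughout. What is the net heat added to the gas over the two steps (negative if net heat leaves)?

n = P₁V₁/(RT₁) = 361×48.4/(8.314×499) = 4.21 mol.
Step 1 — Isochoric: V stays 48.4 L; P/T = const ⇒ T₂ = 868 K, P₂ = 628 kPa.
W = 0 (no volume change).
ΔU = nCvΔT = 4.21×20.8×(868−499) = 32300 J.
Q = ΔU = 32300 J.
State after step 1: P = 628 kPa, V = 48.4 L, T = 868 K.
Step 2 — Isothermal: T stays 868 K; PV = const ⇒ V₂ = 120 L, P₂ = 253 kPa.
ΔU = 0 (ideal gas, T constant).
W = nRT ln(V₂/V₁) = 4.21×8.314×868×ln(2.48) = 27600 J.
Q = ΔU + W = 27600 J.
Net over both steps: W = 27600 J, Q = 59900 J, ΔU = 32300 J.

59900 J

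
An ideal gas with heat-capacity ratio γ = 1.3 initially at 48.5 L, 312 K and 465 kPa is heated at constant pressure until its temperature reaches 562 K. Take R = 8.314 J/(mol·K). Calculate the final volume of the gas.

87.4 L

Isobaric: P stays 465 kPa; V/T = const ⇒ T₂ = 562 K, V₂ = 87.4 L.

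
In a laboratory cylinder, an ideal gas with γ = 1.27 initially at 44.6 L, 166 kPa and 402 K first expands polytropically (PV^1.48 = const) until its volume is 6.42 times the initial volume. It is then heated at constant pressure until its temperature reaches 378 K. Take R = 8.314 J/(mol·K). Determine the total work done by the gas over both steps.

n = P₁V₁/(RT₁) = 166×44.6/(8.314×402) = 2.22 mol.
Step 1 — Polytropic n=1.48: T₂ = T₁(V₁/V₂)^(n−1) = 402×(0.156)^0.48 = 165 K; P₂ = P₁(V₁/V₂)^n = 10.6 kPa.
W = (P₁V₁−P₂V₂)/(n−1) = (166×44.6−10.6×286)/0.48 = 9110 J.
ΔU = nCvΔT = 2.22×30.8×(165−402) = -16200 J.
Q = ΔU + W = -7080 J.
State after step 1: P = 10.6 kPa, V = 286 L, T = 165 K.
Step 2 — Isobaric: P stays 10.6 kPa; V/T = const ⇒ T₂ = 378 K, V₂ = 657 L.
W = PΔV = 10.6×(657−286) kPa·L = 3930 J.
ΔU = nCvΔT = 2.22×30.8×(378−165) = 14600 J.
Q = ΔU + W = nCpΔT = 18500 J.
Net over both steps: W = 13000 J, Q = 11400 J, ΔU = -1640 J.

13000 J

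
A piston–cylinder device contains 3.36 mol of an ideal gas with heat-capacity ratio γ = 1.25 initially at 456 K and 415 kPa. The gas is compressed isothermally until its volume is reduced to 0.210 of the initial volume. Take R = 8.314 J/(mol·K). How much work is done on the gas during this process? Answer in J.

19900 J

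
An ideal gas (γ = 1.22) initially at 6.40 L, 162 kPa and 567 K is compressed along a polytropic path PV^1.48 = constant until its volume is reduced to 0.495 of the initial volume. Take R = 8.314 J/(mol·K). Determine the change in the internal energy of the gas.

1890 J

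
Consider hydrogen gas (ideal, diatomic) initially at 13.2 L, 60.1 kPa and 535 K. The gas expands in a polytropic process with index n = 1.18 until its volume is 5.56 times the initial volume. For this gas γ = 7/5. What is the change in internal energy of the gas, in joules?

-527 J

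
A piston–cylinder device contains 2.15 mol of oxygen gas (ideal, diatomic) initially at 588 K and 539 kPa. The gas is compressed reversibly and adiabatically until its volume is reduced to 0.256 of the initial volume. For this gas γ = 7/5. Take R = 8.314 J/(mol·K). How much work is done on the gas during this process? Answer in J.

V₁ = nRT₁/P₁ = 2.15×8.314×588/539 = 19.5 L.
Adiabatic: TV^(γ−1) = const ⇒ T₂ = 588×(3.91)^0.400 = 1010 K; PV^γ = const ⇒ P₂ = 3630 kPa.
ΔU = nCvΔT = 2.15×20.8×(1010−588) = 19000 J.
Q = 0 for an adiabatic process, so W = −ΔU = -19000 J.
Work done on the gas = −W_by = 19000 J.

19000 J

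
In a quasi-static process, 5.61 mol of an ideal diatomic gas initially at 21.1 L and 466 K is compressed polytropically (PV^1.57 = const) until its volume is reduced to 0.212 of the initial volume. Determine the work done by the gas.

-54200 J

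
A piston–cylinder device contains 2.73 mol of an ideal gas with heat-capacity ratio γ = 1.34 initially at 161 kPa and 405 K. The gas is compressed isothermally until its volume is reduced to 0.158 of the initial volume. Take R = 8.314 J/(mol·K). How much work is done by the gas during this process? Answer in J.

-17000 J

V₁ = nRT₁/P₁ = 2.73×8.314×405/161 = 57.1 L.
Isothermal: T stays 405 K; PV = const ⇒ V₂ = 9.02 L, P₂ = 1020 kPa.
W = nRT ln(V₂/V₁) = 2.73×8.314×405×ln(0.158) = -17000 J.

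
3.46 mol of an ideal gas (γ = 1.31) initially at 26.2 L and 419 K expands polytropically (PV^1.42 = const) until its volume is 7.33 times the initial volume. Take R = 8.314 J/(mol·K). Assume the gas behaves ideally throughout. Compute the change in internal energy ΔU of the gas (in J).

-22000 J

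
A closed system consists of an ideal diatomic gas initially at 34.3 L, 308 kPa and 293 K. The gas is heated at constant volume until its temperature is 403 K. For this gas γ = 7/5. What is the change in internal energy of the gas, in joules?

9920 J

n = P₁V₁/(RT₁) = 308×34.3/(8.314×293) = 4.34 mol.
Isochoric: V stays 34.3 L; P/T = const ⇒ T₂ = 403 K, P₂ = 424 kPa.
For an ideal gas ΔU = nCvΔT with Cv = (5/2)R = 20.8 J/(mol·K).
ΔU = 4.34×20.8×(403−293) = 9920 J.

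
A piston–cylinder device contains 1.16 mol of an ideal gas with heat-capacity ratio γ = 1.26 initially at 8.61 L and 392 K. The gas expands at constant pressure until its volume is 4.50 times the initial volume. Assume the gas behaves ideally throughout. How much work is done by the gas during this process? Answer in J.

13200 J

P₁ = nRT₁/V₁ = 1.16×8.314×392/8.61 = 439 kPa.
Isobaric: P stays 439 kPa; V/T = const ⇒ T₂ = 1760 K, V₂ = 38.7 L.
W = PΔV = 439×(38.7−8.61) kPa·L = 13200 J.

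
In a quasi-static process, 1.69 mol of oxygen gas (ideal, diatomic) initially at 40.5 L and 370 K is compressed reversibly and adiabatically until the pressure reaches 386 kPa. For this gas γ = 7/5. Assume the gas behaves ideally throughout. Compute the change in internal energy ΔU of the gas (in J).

P₁ = nRT₁/V₁ = 1.69×8.314×370/40.5 = 128 kPa.
Adiabatic: T₂/T₁ = (P₂/P₁)^((γ−1)/γ) ⇒ T₂ = 370×(3.01)^0.286 = 507 K; V₂ = 18.4 L.
For an ideal gas ΔU = nCvΔT with Cv = (5/2)R = 20.8 J/(mol·K).
ΔU = 1.69×20.8×(507−370) = 4800 J.

4800 J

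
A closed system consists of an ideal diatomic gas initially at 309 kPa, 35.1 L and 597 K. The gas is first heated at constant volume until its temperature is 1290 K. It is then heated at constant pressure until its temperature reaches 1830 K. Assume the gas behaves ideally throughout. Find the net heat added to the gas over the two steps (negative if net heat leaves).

n = P₁V₁/(RT₁) = 309×35.1/(8.314×597) = 2.19 mol.
Step 1 — Isochoric: V stays 35.1 L; P/T = const ⇒ T₂ = 1290 K, P₂ = 668 kPa.
W = 0 (no volume change).
ΔU = nCvΔT = 2.19×20.8×(1290−597) = 31500 J.
Q = ΔU = 31500 J.
State after step 1: P = 668 kPa, V = 35.1 L, T = 1290 K.
Step 2 — Isobaric: P stays 668 kPa; V/T = const ⇒ T₂ = 1830 K, V₂ = 49.8 L.
W = PΔV = 668×(49.8−35.1) kPa·L = 9810 J.
ΔU = nCvΔT = 2.19×20.8×(1830−1290) = 24500 J.
Q = ΔU + W = nCpΔT = 34300 J.
Net over both steps: W = 9810 J, Q = 65800 J, ΔU = 56000 J.

65800 J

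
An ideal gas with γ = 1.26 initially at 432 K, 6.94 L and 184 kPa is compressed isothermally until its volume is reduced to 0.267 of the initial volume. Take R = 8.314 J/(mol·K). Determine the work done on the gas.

1690 J

n = P₁V₁/(RT₁) = 184×6.94/(8.314×432) = 0.356 mol.
Isothermal: T stays 432 K; PV = const ⇒ V₂ = 1.85 L, P₂ = 689 kPa.
W = nRT ln(V₂/V₁) = 0.356×8.314×432×ln(0.267) = -1690 J.
Work done on the gas = −W_by = 1690 J.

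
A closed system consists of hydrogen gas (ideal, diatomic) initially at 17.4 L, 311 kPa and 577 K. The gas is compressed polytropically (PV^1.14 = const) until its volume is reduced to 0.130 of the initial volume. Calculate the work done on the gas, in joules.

n = P₁V₁/(RT₁) = 311×17.4/(8.314×577) = 1.13 mol.
Polytropic n=1.14: T₂ = T₁(V₁/V₂)^(n−1) = 577×(7.69)^0.14 = 768 K; P₂ = P₁(V₁/V₂)^n = 3180 kPa.
W = (P₁V₁−P₂V₂)/(n−1) = (311×17.4−3180×2.26)/0.14 = -12800 J.
Work done on the gas = −W_by = 12800 J.

12800 J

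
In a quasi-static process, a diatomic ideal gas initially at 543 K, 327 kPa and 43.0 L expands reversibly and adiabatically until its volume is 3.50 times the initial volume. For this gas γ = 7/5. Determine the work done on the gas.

-13900 J

n = P₁V₁/(RT₁) = 327×43.0/(8.314×543) = 3.11 mol.
Adiabatic: TV^(γ−1) = const ⇒ T₂ = 543×(0.286)^0.400 = 329 K; PV^γ = const ⇒ P₂ = 56.6 kPa.
ΔU = nCvΔT = 3.11×20.8×(329−543) = -13900 J.
Q = 0 for an adiabatic process, so W = −ΔU = 13900 J.
Work done on the gas = −W_by = -13900 J.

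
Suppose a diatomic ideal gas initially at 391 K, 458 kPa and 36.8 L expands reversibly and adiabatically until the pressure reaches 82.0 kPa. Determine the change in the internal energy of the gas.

-16400 J

n = P₁V₁/(RT₁) = 458×36.8/(8.314×391) = 5.18 mol.
Adiabatic: T₂/T₁ = (P₂/P₁)^((γ−1)/γ) ⇒ T₂ = 391×(0.179)^0.286 = 239 K; V₂ = 126 L.
For an ideal gas ΔU = nCvΔT with Cv = (5/2)R = 20.8 J/(mol·K).
ΔU = 5.18×20.8×(239−391) = -16400 J.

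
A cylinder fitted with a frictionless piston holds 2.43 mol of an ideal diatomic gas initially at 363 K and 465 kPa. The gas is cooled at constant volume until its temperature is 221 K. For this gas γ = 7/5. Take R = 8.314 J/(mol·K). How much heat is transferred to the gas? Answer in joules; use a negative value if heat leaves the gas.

V₁ = nRT₁/P₁ = 2.43×8.314×363/465 = 15.8 L.
Isochoric: V stays 15.8 L; P/T = const ⇒ T₂ = 221 K, P₂ = 283 kPa.
W = 0 (no volume change).
ΔU = nCvΔT = 2.43×20.8×(221−363) = -7170 J.
Q = ΔU = -7170 J.

-7170 J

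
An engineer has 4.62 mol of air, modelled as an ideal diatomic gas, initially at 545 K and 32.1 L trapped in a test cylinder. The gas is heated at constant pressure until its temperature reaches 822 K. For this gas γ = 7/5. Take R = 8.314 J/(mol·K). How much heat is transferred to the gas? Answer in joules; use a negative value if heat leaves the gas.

37200 J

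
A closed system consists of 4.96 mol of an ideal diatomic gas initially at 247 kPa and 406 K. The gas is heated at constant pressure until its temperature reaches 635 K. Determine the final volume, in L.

106 L

V₁ = nRT₁/P₁ = 4.96×8.314×406/247 = 67.8 L.
Isobaric: P stays 247 kPa; V/T = const ⇒ T₂ = 635 K, V₂ = 106 L.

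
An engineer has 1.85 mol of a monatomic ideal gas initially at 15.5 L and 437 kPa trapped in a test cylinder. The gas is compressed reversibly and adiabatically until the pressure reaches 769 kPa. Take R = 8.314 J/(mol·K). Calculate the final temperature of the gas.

T₁ = P₁V₁/(nR) = 437×15.5/(1.85×8.314) = 440 K.
Adiabatic: T₂/T₁ = (P₂/P₁)^((γ−1)/γ) ⇒ T₂ = 440×(1.76)^0.400 = 552 K; V₂ = 11.0 L.

552 K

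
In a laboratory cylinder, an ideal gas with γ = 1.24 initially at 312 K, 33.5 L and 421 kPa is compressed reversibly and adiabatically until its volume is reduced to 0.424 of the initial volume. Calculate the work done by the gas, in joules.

-13400 J

n = P₁V₁/(RT₁) = 421×33.5/(8.314×312) = 5.44 mol.
Adiabatic: TV^(γ−1) = const ⇒ T₂ = 312×(2.36)^0.240 = 383 K; PV^γ = const ⇒ P₂ = 1220 kPa.
ΔU = nCvΔT = 5.44×34.6×(383−312) = 13400 J.
Q = 0 for an adiabatic process, so W = −ΔU = -13400 J.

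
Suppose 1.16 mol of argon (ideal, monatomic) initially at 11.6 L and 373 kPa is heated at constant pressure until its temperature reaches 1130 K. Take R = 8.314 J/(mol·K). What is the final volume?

29.2 L

T₁ = P₁V₁/(nR) = 373×11.6/(1.16×8.314) = 449 K.
Isobaric: P stays 373 kPa; V/T = const ⇒ T₂ = 1130 K, V₂ = 29.2 L.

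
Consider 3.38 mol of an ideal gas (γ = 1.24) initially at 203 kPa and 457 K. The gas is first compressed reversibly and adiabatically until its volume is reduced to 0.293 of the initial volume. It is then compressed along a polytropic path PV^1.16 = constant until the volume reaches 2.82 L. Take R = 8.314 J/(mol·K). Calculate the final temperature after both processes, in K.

V₁ = nRT₁/P₁ = 3.38×8.314×457/203 = 63.3 L.
Step 1 — Adiabatic: TV^(γ−1) = const ⇒ T₂ = 457×(3.41)^0.240 = 614 K; PV^γ = const ⇒ P₂ = 930 kPa.
ΔU = nCvΔT = 3.38×34.6×(614−457) = 18300 J.
Q = 0 for an adiabatic process, so W = −ΔU = -18300 J.
State after step 1: P = 930 kPa, V = 18.5 L, T = 614 K.
Step 2 — Polytropic n=1.16: T₂ = T₁(V₁/V₂)^(n−1) = 614×(6.57)^0.16 = 829 K; P₂ = P₁(V₁/V₂)^n = 8260 kPa.
W = (P₁V₁−P₂V₂)/(n−1) = (930×18.5−8260×2.82)/0.16 = -37900 J.
ΔU = nCvΔT = 3.38×34.6×(829−614) = 25300 J.
Q = ΔU + W = -12600 J.
Net over both steps: W = -56200 J, Q = -12600 J, ΔU = 43600 J.

829 K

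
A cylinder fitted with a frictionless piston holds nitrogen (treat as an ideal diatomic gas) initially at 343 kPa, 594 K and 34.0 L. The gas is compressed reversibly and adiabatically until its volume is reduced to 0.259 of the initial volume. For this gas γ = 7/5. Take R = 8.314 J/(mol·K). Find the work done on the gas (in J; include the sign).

20900 J

n = P₁V₁/(RT₁) = 343×34.0/(8.314×594) = 2.36 mol.
Adiabatic: TV^(γ−1) = const ⇒ T₂ = 594×(3.86)^0.400 = 1020 K; PV^γ = const ⇒ P₂ = 2270 kPa.
ΔU = nCvΔT = 2.36×20.8×(1020−594) = 20900 J.
Q = 0 for an adiabatic process, so W = −ΔU = -20900 J.
Work done on the gas = −W_by = 20900 J.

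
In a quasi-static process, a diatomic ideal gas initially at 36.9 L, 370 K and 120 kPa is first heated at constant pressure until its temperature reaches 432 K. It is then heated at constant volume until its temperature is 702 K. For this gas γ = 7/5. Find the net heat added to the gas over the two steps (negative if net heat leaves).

10700 J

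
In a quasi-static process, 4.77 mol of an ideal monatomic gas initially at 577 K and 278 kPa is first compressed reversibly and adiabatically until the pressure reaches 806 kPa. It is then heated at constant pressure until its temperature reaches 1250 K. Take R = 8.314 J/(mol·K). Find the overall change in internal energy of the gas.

40000 J

V₁ = nRT₁/P₁ = 4.77×8.314×577/278 = 82.3 L.
Step 1 — Adiabatic: T₂/T₁ = (P₂/P₁)^((γ−1)/γ) ⇒ T₂ = 577×(2.90)^0.400 = 883 K; V₂ = 43.5 L.
ΔU = nCvΔT = 4.77×12.5×(883−577) = 18200 J.
Q = 0 for an adiabatic process, so W = −ΔU = -18200 J.
State after step 1: P = 806 kPa, V = 43.5 L, T = 883 K.
Step 2 — Isobaric: P stays 806 kPa; V/T = const ⇒ T₂ = 1250 K, V₂ = 61.5 L.
W = PΔV = 806×(61.5−43.5) kPa·L = 14500 J.
ΔU = nCvΔT = 4.77×12.5×(1250−883) = 21800 J.
Q = ΔU + W = nCpΔT = 36400 J.
Net over both steps: W = -3670 J, Q = 36400 J, ΔU = 40000 J.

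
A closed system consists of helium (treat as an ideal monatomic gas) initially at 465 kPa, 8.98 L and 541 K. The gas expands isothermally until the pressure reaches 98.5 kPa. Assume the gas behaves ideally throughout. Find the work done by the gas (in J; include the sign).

n = P₁V₁/(RT₁) = 465×8.98/(8.314×541) = 0.928 mol.
Isothermal: T stays 541 K; PV = const ⇒ V₂ = 42.4 L, P₂ = 98.5 kPa.
W = nRT ln(V₂/V₁) = 0.928×8.314×541×ln(4.72) = 6480 J.

6480 J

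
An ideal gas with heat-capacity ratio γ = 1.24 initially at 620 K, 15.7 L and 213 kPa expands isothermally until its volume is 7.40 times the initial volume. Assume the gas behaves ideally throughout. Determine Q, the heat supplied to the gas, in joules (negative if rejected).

6690 J

n = P₁V₁/(RT₁) = 213×15.7/(8.314×620) = 0.649 mol.
Isothermal: T stays 620 K; PV = const ⇒ V₂ = 116 L, P₂ = 28.8 kPa.
ΔU = 0 (ideal gas, T constant).
W = nRT ln(V₂/V₁) = 0.649×8.314×620×ln(7.40) = 6690 J.
Q = ΔU + W = 6690 J.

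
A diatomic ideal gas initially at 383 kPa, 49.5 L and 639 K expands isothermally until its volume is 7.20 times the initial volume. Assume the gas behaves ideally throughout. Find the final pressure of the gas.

Isothermal: T stays 639 K; PV = const ⇒ V₂ = 356 L, P₂ = 53.2 kPa.

53.2 kPa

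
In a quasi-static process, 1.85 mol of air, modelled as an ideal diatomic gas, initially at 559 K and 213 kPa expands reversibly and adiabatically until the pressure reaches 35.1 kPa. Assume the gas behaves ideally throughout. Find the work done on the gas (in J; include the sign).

-8650 J

V₁ = nRT₁/P₁ = 1.85×8.314×559/213 = 40.4 L.
Adiabatic: T₂/T₁ = (P₂/P₁)^((γ−1)/γ) ⇒ T₂ = 559×(0.165)^0.286 = 334 K; V₂ = 146 L.
ΔU = nCvΔT = 1.85×20.8×(334−559) = -8650 J.
Q = 0 for an adiabatic process, so W = −ΔU = 8650 J.
Work done on the gas = −W_by = -8650 J.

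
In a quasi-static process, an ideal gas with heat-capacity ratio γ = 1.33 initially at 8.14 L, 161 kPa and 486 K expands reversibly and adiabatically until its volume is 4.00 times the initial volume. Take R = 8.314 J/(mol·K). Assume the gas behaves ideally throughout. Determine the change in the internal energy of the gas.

n = P₁V₁/(RT₁) = 161×8.14/(8.314×486) = 0.324 mol.
Adiabatic: TV^(γ−1) = const ⇒ T₂ = 486×(0.250)^0.330 = 308 K; PV^γ = const ⇒ P₂ = 25.5 kPa.
For an ideal gas ΔU = nCvΔT with Cv = R/(γ−1) = 25.2 J/(mol·K).
ΔU = 0.324×25.2×(308−486) = -1460 J.

-1460 J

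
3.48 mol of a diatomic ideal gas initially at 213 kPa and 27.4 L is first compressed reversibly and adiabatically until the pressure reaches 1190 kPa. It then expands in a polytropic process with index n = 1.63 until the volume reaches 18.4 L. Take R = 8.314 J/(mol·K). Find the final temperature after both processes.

195 K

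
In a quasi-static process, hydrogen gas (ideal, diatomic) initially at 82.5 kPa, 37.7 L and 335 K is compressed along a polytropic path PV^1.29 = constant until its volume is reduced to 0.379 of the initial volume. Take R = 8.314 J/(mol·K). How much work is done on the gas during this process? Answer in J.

3480 J

n = P₁V₁/(RT₁) = 82.5×37.7/(8.314×335) = 1.12 mol.
Polytropic n=1.29: T₂ = T₁(V₁/V₂)^(n−1) = 335×(2.64)^0.29 = 444 K; P₂ = P₁(V₁/V₂)^n = 288 kPa.
W = (P₁V₁−P₂V₂)/(n−1) = (82.5×37.7−288×14.3)/0.29 = -3480 J.
Work done on the gas = −W_by = 3480 J.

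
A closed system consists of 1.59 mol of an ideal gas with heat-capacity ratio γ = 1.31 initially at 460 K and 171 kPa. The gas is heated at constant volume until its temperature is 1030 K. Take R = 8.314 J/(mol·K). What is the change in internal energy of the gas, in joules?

24300 J

V₁ = nRT₁/P₁ = 1.59×8.314×460/171 = 35.6 L.
Isochoric: V stays 35.6 L; P/T = const ⇒ T₂ = 1030 K, P₂ = 383 kPa.
For an ideal gas ΔU = nCvΔT with Cv = R/(γ−1) = 26.8 J/(mol·K).
ΔU = 1.59×26.8×(1030−460) = 24300 J.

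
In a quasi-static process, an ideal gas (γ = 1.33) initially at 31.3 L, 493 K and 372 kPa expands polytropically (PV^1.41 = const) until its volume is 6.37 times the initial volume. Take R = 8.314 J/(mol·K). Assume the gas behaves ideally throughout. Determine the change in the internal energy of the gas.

-18800 J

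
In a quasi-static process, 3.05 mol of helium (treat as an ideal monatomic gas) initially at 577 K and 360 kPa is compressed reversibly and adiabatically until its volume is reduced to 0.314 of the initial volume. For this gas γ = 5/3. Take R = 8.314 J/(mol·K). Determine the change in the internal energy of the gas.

25600 J

V₁ = nRT₁/P₁ = 3.05×8.314×577/360 = 40.6 L.
Adiabatic: TV^(γ−1) = const ⇒ T₂ = 577×(3.18)^0.667 = 1250 K; PV^γ = const ⇒ P₂ = 2480 kPa.
For an ideal gas ΔU = nCvΔT with Cv = (3/2)R = 12.5 J/(mol·K).
ΔU = 3.05×12.5×(1250−577) = 25600 J.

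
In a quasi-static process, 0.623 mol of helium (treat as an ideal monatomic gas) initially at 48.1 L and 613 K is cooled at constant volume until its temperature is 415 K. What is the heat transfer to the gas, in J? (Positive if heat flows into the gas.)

-1540 J

P₁ = nRT₁/V₁ = 0.623×8.314×613/48.1 = 66.0 kPa.
Isochoric: V stays 48.1 L; P/T = const ⇒ T₂ = 415 K, P₂ = 44.7 kPa.
W = 0 (no volume change).
ΔU = nCvΔT = 0.623×12.5×(415−613) = -1540 J.
Q = ΔU = -1540 J.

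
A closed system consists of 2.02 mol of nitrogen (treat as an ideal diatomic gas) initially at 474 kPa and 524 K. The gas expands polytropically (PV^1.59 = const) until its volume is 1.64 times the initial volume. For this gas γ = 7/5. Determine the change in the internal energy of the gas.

-5570 J

V₁ = nRT₁/P₁ = 2.02×8.314×524/474 = 18.6 L.
Polytropic n=1.59: T₂ = T₁(V₁/V₂)^(n−1) = 524×(0.610)^0.59 = 391 K; P₂ = P₁(V₁/V₂)^n = 216 kPa.
For an ideal gas ΔU = nCvΔT with Cv = (5/2)R = 20.8 J/(mol·K).
ΔU = 2.02×20.8×(391−524) = -5570 J.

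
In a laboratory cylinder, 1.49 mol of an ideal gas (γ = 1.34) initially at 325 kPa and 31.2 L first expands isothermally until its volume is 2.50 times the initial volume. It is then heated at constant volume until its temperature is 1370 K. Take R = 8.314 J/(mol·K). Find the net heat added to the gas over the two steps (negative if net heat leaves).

T₁ = P₁V₁/(nR) = 325×31.2/(1.49×8.314) = 819 K.
Step 1 — Isothermal: T stays 819 K; PV = const ⇒ V₂ = 78.0 L, P₂ = 130 kPa.
ΔU = 0 (ideal gas, T constant).
W = nRT ln(V₂/V₁) = 1.49×8.314×819×ln(2.50) = 9290 J.
Q = ΔU + W = 9290 J.
State after step 1: P = 130 kPa, V = 78.0 L, T = 819 K.
Step 2 — Isochoric: V stays 78.0 L; P/T = const ⇒ T₂ = 1370 K, P₂ = 218 kPa.
W = 0 (no volume change).
ΔU = nCvΔT = 1.49×24.5×(1370−819) = 20100 J.
Q = ΔU = 20100 J.
Net over both steps: W = 9290 J, Q = 29400 J, ΔU = 20100 J.

29400 J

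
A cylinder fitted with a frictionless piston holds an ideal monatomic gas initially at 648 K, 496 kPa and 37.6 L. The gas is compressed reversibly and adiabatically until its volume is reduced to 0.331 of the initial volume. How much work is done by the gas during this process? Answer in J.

-30500 J

n = P₁V₁/(RT₁) = 496×37.6/(8.314×648) = 3.46 mol.
Adiabatic: TV^(γ−1) = const ⇒ T₂ = 648×(3.02)^0.667 = 1350 K; PV^γ = const ⇒ P₂ = 3130 kPa.
ΔU = nCvΔT = 3.46×12.5×(1350−648) = 30500 J.
Q = 0 for an adiabatic process, so W = −ΔU = -30500 J.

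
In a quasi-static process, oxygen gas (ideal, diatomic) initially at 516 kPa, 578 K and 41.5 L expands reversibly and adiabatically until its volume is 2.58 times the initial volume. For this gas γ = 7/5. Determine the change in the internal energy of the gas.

-16900 J

n = P₁V₁/(RT₁) = 516×41.5/(8.314×578) = 4.46 mol.
Adiabatic: TV^(γ−1) = const ⇒ T₂ = 578×(0.388)^0.400 = 396 K; PV^γ = const ⇒ P₂ = 137 kPa.
For an ideal gas ΔU = nCvΔT with Cv = (5/2)R = 20.8 J/(mol·K).
ΔU = 4.46×20.8×(396−578) = -16900 J.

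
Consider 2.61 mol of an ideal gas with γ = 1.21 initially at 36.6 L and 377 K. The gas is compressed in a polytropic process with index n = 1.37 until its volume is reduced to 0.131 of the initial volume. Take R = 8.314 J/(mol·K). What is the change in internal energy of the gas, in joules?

P₁ = nRT₁/V₁ = 2.61×8.314×377/36.6 = 224 kPa.
Polytropic n=1.37: T₂ = T₁(V₁/V₂)^(n−1) = 377×(7.63)^0.37 = 800 K; P₂ = P₁(V₁/V₂)^n = 3620 kPa.
For an ideal gas ΔU = nCvΔT with Cv = R/(γ−1) = 39.6 J/(mol·K).
ΔU = 2.61×39.6×(800−377) = 43700 J.

43700 J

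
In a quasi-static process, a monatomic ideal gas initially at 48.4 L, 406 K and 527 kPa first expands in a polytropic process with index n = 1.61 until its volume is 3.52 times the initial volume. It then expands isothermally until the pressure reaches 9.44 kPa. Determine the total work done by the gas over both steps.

n = P₁V₁/(RT₁) = 527×48.4/(8.314×406) = 7.56 mol.
Step 1 — Polytropic n=1.61: T₂ = T₁(V₁/V₂)^(n−1) = 406×(0.284)^0.61 = 188 K; P₂ = P₁(V₁/V₂)^n = 69.5 kPa.
W = (P₁V₁−P₂V₂)/(n−1) = (527×48.4−69.5×170)/0.61 = 22400 J.
ΔU = nCvΔT = 7.56×12.5×(188−406) = -20500 J.
Q = ΔU + W = 1900 J.
State after step 1: P = 69.5 kPa, V = 170 L, T = 188 K.
Step 2 — Isothermal: T stays 188 K; PV = const ⇒ V₂ = 1250 L, P₂ = 9.44 kPa.
ΔU = 0 (ideal gas, T constant).
W = nRT ln(V₂/V₁) = 7.56×8.314×188×ln(7.36) = 23600 J.
Q = ΔU + W = 23600 J.
Net over both steps: W = 46000 J, Q = 25500 J, ΔU = -20500 J.

46000 J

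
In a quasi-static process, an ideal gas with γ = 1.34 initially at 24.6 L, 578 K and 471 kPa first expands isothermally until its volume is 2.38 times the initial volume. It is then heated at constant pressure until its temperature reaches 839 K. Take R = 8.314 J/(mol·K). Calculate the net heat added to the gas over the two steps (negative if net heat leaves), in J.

30700 J

n = P₁V₁/(RT₁) = 471×24.6/(8.314×578) = 2.41 mol.
Step 1 — Isothermal: T stays 578 K; PV = const ⇒ V₂ = 58.5 L, P₂ = 198 kPa.
ΔU = 0 (ideal gas, T constant).
W = nRT ln(V₂/V₁) = 2.41×8.314×578×ln(2.38) = 10000 J.
Q = ΔU + W = 10000 J.
State after step 1: P = 198 kPa, V = 58.5 L, T = 578 K.
Step 2 — Isobaric: P stays 198 kPa; V/T = const ⇒ T₂ = 839 K, V₂ = 85.0 L.
W = PΔV = 198×(85.0−58.5) kPa·L = 5230 J.
ΔU = nCvΔT = 2.41×24.5×(839−578) = 15400 J.
Q = ΔU + W = nCpΔT = 20600 J.
Net over both steps: W = 15300 J, Q = 30700 J, ΔU = 15400 J.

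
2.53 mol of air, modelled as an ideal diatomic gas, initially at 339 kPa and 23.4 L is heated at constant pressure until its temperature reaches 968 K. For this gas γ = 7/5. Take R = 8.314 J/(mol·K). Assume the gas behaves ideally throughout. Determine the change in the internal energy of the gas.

T₁ = P₁V₁/(nR) = 339×23.4/(2.53×8.314) = 377 K.
Isobaric: P stays 339 kPa; V/T = const ⇒ T₂ = 968 K, V₂ = 60.1 L.
For an ideal gas ΔU = nCvΔT with Cv = (5/2)R = 20.8 J/(mol·K).
ΔU = 2.53×20.8×(968−377) = 31100 J.

31100 J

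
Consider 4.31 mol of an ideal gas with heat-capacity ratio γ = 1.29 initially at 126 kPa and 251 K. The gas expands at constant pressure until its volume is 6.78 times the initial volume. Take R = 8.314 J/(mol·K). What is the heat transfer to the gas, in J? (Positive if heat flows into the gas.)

231000 J

V₁ = nRT₁/P₁ = 4.31×8.314×251/126 = 71.4 L.
Isobaric: P stays 126 kPa; V/T = const ⇒ T₂ = 1700 K, V₂ = 484 L.
W = PΔV = 126×(484−71.4) kPa·L = 52000 J.
ΔU = nCvΔT = 4.31×28.7×(1700−251) = 179000 J.
Q = ΔU + W = nCpΔT = 231000 J.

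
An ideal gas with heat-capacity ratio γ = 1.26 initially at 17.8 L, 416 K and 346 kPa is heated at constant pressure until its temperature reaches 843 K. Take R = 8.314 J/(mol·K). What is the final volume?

Isobaric: P stays 346 kPa; V/T = const ⇒ T₂ = 843 K, V₂ = 36.1 L.

36.1 L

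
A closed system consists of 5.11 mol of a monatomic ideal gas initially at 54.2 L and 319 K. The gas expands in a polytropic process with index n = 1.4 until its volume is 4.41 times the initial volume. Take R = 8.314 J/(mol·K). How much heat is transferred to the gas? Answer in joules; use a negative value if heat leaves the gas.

6070 J

P₁ = nRT₁/V₁ = 5.11×8.314×319/54.2 = 250 kPa.
Polytropic n=1.4: T₂ = T₁(V₁/V₂)^(n−1) = 319×(0.227)^0.40 = 176 K; P₂ = P₁(V₁/V₂)^n = 31.3 kPa.
W = (P₁V₁−P₂V₂)/(n−1) = (250×54.2−31.3×239)/0.40 = 15200 J.
ΔU = nCvΔT = 5.11×12.5×(176−319) = -9100 J.
Q = ΔU + W = 6070 J.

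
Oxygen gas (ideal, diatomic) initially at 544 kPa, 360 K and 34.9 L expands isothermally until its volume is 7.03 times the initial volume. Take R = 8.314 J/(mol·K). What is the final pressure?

77.4 kPa

Isothermal: T stays 360 K; PV = const ⇒ V₂ = 245 L, P₂ = 77.4 kPa.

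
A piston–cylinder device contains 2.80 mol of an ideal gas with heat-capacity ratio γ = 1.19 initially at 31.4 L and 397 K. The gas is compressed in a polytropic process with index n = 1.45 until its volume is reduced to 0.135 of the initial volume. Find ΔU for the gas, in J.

71100 J

P₁ = nRT₁/V₁ = 2.80×8.314×397/31.4 = 294 kPa.
Polytropic n=1.45: T₂ = T₁(V₁/V₂)^(n−1) = 397×(7.41)^0.45 = 978 K; P₂ = P₁(V₁/V₂)^n = 5370 kPa.
For an ideal gas ΔU = nCvΔT with Cv = R/(γ−1) = 43.8 J/(mol·K).
ΔU = 2.80×43.8×(978−397) = 71100 J.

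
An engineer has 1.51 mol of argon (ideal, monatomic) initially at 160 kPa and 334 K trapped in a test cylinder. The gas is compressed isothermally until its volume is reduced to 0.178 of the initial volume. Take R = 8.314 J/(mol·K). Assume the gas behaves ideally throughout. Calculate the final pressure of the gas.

899 kPa

V₁ = nRT₁/P₁ = 1.51×8.314×334/160 = 26.2 L.
Isothermal: T stays 334 K; PV = const ⇒ V₂ = 4.66 L, P₂ = 899 kPa.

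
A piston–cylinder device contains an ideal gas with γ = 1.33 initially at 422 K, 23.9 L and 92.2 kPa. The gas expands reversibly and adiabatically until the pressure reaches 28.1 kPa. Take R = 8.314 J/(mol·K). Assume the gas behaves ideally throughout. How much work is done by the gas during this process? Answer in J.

1700 J

n = P₁V₁/(RT₁) = 92.2×23.9/(8.314×422) = 0.628 mol.
Adiabatic: T₂/T₁ = (P₂/P₁)^((γ−1)/γ) ⇒ T₂ = 422×(0.305)^0.248 = 314 K; V₂ = 58.4 L.
ΔU = nCvΔT = 0.628×25.2×(314−422) = -1700 J.
Q = 0 for an adiabatic process, so W = −ΔU = 1700 J.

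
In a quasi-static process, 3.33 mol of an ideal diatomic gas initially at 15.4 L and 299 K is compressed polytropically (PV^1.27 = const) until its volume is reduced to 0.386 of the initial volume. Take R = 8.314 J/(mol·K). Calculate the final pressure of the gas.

1800 kPa

P₁ = nRT₁/V₁ = 3.33×8.314×299/15.4 = 538 kPa.
Polytropic n=1.27: T₂ = T₁(V₁/V₂)^(n−1) = 299×(2.59)^0.27 = 387 K; P₂ = P₁(V₁/V₂)^n = 1800 kPa.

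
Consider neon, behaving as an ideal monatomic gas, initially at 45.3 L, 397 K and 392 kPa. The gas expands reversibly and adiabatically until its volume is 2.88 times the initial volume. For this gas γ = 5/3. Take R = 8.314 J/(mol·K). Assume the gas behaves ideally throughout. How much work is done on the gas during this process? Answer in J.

n = P₁V₁/(RT₁) = 392×45.3/(8.314×397) = 5.38 mol.
Adiabatic: TV^(γ−1) = const ⇒ T₂ = 397×(0.347)^0.667 = 196 K; PV^γ = const ⇒ P₂ = 67.2 kPa.
ΔU = nCvΔT = 5.38×12.5×(196−397) = -13500 J.
Q = 0 for an adiabatic process, so W = −ΔU = 13500 J.
Work done on the gas = −W_by = -13500 J.

-13500 J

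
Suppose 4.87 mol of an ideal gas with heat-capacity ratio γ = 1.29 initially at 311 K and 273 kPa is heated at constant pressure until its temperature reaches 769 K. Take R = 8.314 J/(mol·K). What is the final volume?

V₁ = nRT₁/P₁ = 4.87×8.314×311/273 = 46.1 L.
Isobaric: P stays 273 kPa; V/T = const ⇒ T₂ = 769 K, V₂ = 114 L.

114 L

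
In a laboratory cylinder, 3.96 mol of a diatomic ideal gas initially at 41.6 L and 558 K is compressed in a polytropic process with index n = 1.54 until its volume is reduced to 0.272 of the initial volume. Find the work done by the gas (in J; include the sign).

P₁ = nRT₁/V₁ = 3.96×8.314×558/41.6 = 442 kPa.
Polytropic n=1.54: T₂ = T₁(V₁/V₂)^(n−1) = 558×(3.68)^0.54 = 1130 K; P₂ = P₁(V₁/V₂)^n = 3280 kPa.
W = (P₁V₁−P₂V₂)/(n−1) = (442×41.6−3280×11.3)/0.54 = -34700 J.

-34700 J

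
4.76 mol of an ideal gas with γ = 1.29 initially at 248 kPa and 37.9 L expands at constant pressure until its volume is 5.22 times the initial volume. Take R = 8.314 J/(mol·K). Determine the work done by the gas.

39700 J

T₁ = P₁V₁/(nR) = 248×37.9/(4.76×8.314) = 238 K.
Isobaric: P stays 248 kPa; V/T = const ⇒ T₂ = 1240 K, V₂ = 198 L.
W = PΔV = 248×(198−37.9) kPa·L = 39700 J.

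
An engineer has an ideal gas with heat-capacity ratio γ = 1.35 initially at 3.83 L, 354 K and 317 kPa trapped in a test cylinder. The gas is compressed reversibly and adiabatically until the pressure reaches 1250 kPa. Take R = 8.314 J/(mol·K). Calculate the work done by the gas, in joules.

n = P₁V₁/(RT₁) = 317×3.83/(8.314×354) = 0.413 mol.
Adiabatic: T₂/T₁ = (P₂/P₁)^((γ−1)/γ) ⇒ T₂ = 354×(3.94)^0.259 = 505 K; V₂ = 1.39 L.
ΔU = nCvΔT = 0.413×23.8×(505−354) = 1480 J.
Q = 0 for an adiabatic process, so W = −ΔU = -1480 J.

-1480 J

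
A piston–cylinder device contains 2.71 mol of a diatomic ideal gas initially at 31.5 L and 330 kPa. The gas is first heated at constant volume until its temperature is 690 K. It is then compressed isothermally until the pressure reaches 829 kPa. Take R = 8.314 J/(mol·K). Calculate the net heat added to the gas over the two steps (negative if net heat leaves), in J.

T₁ = P₁V₁/(nR) = 330×31.5/(2.71×8.314) = 461 K.
Step 1 — Isochoric: V stays 31.5 L; P/T = const ⇒ T₂ = 690 K, P₂ = 494 kPa.
W = 0 (no volume change).
ΔU = nCvΔT = 2.71×20.8×(690−461) = 12900 J.
Q = ΔU = 12900 J.
State after step 1: P = 494 kPa, V = 31.5 L, T = 690 K.
Step 2 — Isothermal: T stays 690 K; PV = const ⇒ V₂ = 18.8 L, P₂ = 829 kPa.
ΔU = 0 (ideal gas, T constant).
W = nRT ln(V₂/V₁) = 2.71×8.314×690×ln(0.595) = -8060 J.
Q = ΔU + W = -8060 J.
Net over both steps: W = -8060 J, Q = 4820 J, ΔU = 12900 J.

4820 J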